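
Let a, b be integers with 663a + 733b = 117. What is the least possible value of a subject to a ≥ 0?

302

gcd(733, 663):
  733 = 1·663 + 70
  663 = 9·70 + 33
  70 = 2·33 + 4
  33 = 8·4 + 1
  4 = 4·1
so gcd(733, 663) = 1.
1 divides 117, so solutions exist.
Back-substitute for Bézout coefficients:
  1 = 33 - 8·4
  ... = 663·(178) + 733·(-161)
Scale by 117/1 = 117: (a₀, b₀) = (20826, -18837).
General solution: a = 20826 + 733t, b = -18837 - 663t for integer t.
a ≥ 0: smallest is 20826 mod 733 = 302 (at t = -28), with b = -273.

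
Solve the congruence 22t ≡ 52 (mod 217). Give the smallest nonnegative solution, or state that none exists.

101

gcd(217, 22) = 1  (217 = 9×22 + 19, 22 = 1×19 + 3, 19 = 6×3 + 1, 3 = 3×1).
1 divides 52, so solutions exist.
Back-substituting, 22×(-69) + 217×(7) = 1.
So 22×(-69) ≡ 1 (mod 217); multiply by 52: t ≡ -3588 (mod 217).
Smallest nonnegative: t = -3588 mod 217 = 101.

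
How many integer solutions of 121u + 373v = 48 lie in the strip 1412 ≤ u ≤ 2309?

2

gcd(373, 121):
  373 = 3×121 + 10
  121 = 12×10 + 1
  10 = 10×1
so gcd(373, 121) = 1.
Back-substitute for Bézout coefficients:
  1 = 121 - 12×10
  ... = 121×(37) + 373×(-12)
Scale by 48: particular solution (1776, -576); reduce u mod 373: (284, -92).
General solution: u = 284 + 373t, v = -92 - 121t for integer t.
1412 ≤ 284 + 373t ≤ 2309 gives t ∈ [4, 5], which is 2 values.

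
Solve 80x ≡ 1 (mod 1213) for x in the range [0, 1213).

gcd(1213, 80):
  1213 = 15×80 + 13
  80 = 6×13 + 2
  13 = 6×2 + 1
  2 = 2×1
so gcd(1213, 80) = 1.
Back-substitute for Bézout coefficients:
  1 = 13 - 6×2
  ... = 80×(-561) + 1213×(37)
So 80×-561 ≡ 1 (mod 1213), and -561 mod 1213 = 652.

652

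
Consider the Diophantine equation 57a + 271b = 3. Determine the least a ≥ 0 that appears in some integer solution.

214

gcd(271, 57):
  271 = 4·57 + 43
  57 = 1·43 + 14
  43 = 3·14 + 1
  14 = 14·1
so gcd(271, 57) = 1.
1 divides 3, so solutions exist.
Back-substitute for Bézout coefficients:
  1 = 43 - 3·14
  ... = 57·(-19) + 271·(4)
Scale by 3/1 = 3: (a₀, b₀) = (-57, 12).
General solution: a = -57 + 271t, b = 12 - 57t for integer t.
a ≥ 0: smallest is -57 mod 271 = 214 (at t = 1), with b = -45.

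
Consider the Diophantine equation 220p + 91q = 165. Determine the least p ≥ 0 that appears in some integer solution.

gcd(220, 91) = 1.
1 divides 165, so solutions exist.
By Bézout, 220×(12) + 91×(-29) = 1.
Scale by 165/1 = 165: (p₀, q₀) = (1980, -4785).
General solution: p = 1980 + 91t, q = -4785 - 220t for integer t.
p ≥ 0: smallest is 1980 mod 91 = 69 (at t = -21), with q = -165.

69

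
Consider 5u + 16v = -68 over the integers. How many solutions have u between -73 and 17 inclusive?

gcd(16, 5):
  16 = 3·5 + 1
  5 = 5·1
so gcd(16, 5) = 1.
Back-substitute for Bézout coefficients:
  1 = 16 - 3·5
  ... = 5·(-3) + 16·(1)
Scale by -68: particular solution (204, -68); reduce u mod 16: (12, -8).
General solution: u = 12 + 16t, v = -8 - 5t for integer t.
-73 ≤ 12 + 16t ≤ 17 gives t ∈ [-5, 0], which is 6 values.

6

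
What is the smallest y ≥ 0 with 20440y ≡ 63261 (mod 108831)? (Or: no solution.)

gcd(108831, 20440):
  108831 = 5×20440 + 6631
  20440 = 3×6631 + 547
  6631 = 12×547 + 67
  547 = 8×67 + 11
  67 = 6×11 + 1
  11 = 11×1
so gcd(108831, 20440) = 1.
1 divides 63261, so solutions exist.
Back-substitute for Bézout coefficients:
  1 = 67 - 6×11
  ... = 20440×(-9749) + 108831×(1831)
So 20440×(-9749) ≡ 1 (mod 108831); multiply by 63261: y ≡ -616731489 (mod 108831).
Smallest nonnegative: y = -616731489 mod 108831 = 13788.

13788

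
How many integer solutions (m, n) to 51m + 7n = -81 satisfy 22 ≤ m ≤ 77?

gcd(51, 7) = 1.
By Bézout, 51·(-3) + 7·(22) = 1.
Particular solution: (5, -48).
General solution: m = 5 + 7t, n = -48 - 51t for integer t.
22 ≤ 5 + 7t ≤ 77 gives t ∈ [3, 10], which is 8 values.

8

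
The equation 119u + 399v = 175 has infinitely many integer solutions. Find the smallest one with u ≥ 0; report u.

35

gcd(399, 119):
  399 = 3*119 + 42
  119 = 2*42 + 35
  42 = 1*35 + 7
  35 = 5*7
so gcd(399, 119) = 7.
7 divides 175, so solutions exist.
Back-substitute for Bézout coefficients:
  7 = 42 - 1*35
  ... = 119*(-10) + 399*(3)
Scale by 175/7 = 25: (u₀, v₀) = (-250, 75).
General solution: u = -250 + 57t, v = 75 - 17t for integer t.
u ≥ 0: smallest is -250 mod 57 = 35 (at t = 5), with v = -10.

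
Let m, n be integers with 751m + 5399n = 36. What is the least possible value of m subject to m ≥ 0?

gcd(5399, 751) = 1  (5399 = 7·751 + 142, 751 = 5·142 + 41, 142 = 3·41 + 19, 41 = 2·19 + 3, 19 = 6·3 + 1, 3 = 3·1).
1 divides 36, so solutions exist.
Back-substituting, 751·(-1711) + 5399·(238) = 1.
Scale by 36/1 = 36: (m₀, n₀) = (-61596, 8568).
General solution: m = -61596 + 5399t, n = 8568 - 751t for integer t.
m ≥ 0: smallest is -61596 mod 5399 = 3192 (at t = 12), with n = -444.

3192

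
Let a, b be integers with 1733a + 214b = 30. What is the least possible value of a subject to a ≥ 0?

gcd(1733, 214) = 1.
1 divides 30, so solutions exist.
By Bézout, 1733*(51) + 214*(-413) = 1.
Scale by 30/1 = 30: (a₀, b₀) = (1530, -12390).
General solution: a = 1530 + 214t, b = -12390 - 1733t for integer t.
a ≥ 0: smallest is 1530 mod 214 = 32 (at t = -7), with b = -259.

32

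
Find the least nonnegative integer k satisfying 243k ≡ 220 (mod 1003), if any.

554

gcd(1003, 243) = 1.
1 divides 220, so solutions exist.
By Bézout, 243*(194) + 1003*(-47) = 1.
So 243*(194) ≡ 1 (mod 1003); multiply by 220: k ≡ 42680 (mod 1003).
Smallest nonnegative: k = 42680 mod 1003 = 554.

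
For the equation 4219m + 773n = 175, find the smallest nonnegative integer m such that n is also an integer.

gcd(4219, 773):
  4219 = 5×773 + 354
  773 = 2×354 + 65
  354 = 5×65 + 29
  65 = 2×29 + 7
  29 = 4×7 + 1
  7 = 7×1
so gcd(4219, 773) = 1.
1 divides 175, so solutions exist.
Back-substitute for Bézout coefficients:
  1 = 29 - 4×7
  ... = 4219×(107) + 773×(-584)
Scale by 175/1 = 175: (m₀, n₀) = (18725, -102200).
General solution: m = 18725 + 773t, n = -102200 - 4219t for integer t.
m ≥ 0: smallest is 18725 mod 773 = 173 (at t = -24), with n = -944.

173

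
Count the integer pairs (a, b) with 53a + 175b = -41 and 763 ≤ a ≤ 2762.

12

gcd(175, 53) = 1.
By Bézout, 53×(-33) + 175×(10) = 1.
Particular solution: (128, -39).
General solution: a = 128 + 175t, b = -39 - 53t for integer t.
763 ≤ 128 + 175t ≤ 2762 gives t ∈ [4, 15], which is 12 values.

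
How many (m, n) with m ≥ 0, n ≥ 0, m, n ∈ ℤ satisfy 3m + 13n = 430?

11

gcd(13, 3):
  13 = 4*3 + 1
  3 = 3*1
so gcd(13, 3) = 1.
Back-substitute for Bézout coefficients:
  1 = 13 - 4*3
  ... = 3*(-4) + 13*(1)
Scale by 430: one solution is (-1720, 430). Reduce m mod 13: (9, 31).
General: m = 9 + 13t, n = 31 - 3t.
m ≥ 0 ⇒ t ≥ 0; n ≥ 0 ⇒ t ≤ 10. So t ∈ [0, 10]: 11 solutions.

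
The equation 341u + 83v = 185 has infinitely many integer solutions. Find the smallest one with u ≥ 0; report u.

39

gcd(341, 83):
  341 = 4·83 + 9
  83 = 9·9 + 2
  9 = 4·2 + 1
  2 = 2·1
so gcd(341, 83) = 1.
1 divides 185, so solutions exist.
Back-substitute for Bézout coefficients:
  1 = 9 - 4·2
  ... = 341·(37) + 83·(-152)
Scale by 185/1 = 185: (u₀, v₀) = (6845, -28120).
General solution: u = 6845 + 83t, v = -28120 - 341t for integer t.
u ≥ 0: smallest is 6845 mod 83 = 39 (at t = -82), with v = -158.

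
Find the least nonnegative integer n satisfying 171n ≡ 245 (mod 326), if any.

gcd(326, 171) = 1.
1 divides 245, so solutions exist.
By Bézout, 171·(-61) + 326·(32) = 1.
So 171·(-61) ≡ 1 (mod 326); multiply by 245: n ≡ -14945 (mod 326).
Smallest nonnegative: n = -14945 mod 326 = 51.

51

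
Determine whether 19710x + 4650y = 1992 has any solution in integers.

gcd(19710, 4650):
  19710 = 4*4650 + 1110
  4650 = 4*1110 + 210
  1110 = 5*210 + 60
  210 = 3*60 + 30
  60 = 2*30
so gcd(19710, 4650) = 30.
30 does not divide 1992 (remainder 12), so no integer solutions.

no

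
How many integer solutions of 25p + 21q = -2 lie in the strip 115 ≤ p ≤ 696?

28

gcd(25, 21) = 1  (25 = 1*21 + 4, 21 = 5*4 + 1, 4 = 4*1).
Back-substituting, 25*(-5) + 21*(6) = 1.
Scale by -2: particular solution (10, -12); reduce p mod 21: (10, -12).
General solution: p = 10 + 21t, q = -12 - 25t for integer t.
115 ≤ 10 + 21t ≤ 696 gives t ∈ [5, 32], which is 28 values.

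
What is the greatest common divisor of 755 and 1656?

gcd(1656, 755):
  1656 = 2×755 + 146
  755 = 5×146 + 25
  146 = 5×25 + 21
  25 = 1×21 + 4
  21 = 5×4 + 1
  4 = 4×1
so gcd(1656, 755) = 1.

1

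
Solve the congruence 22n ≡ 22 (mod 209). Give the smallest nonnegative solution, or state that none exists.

1

gcd(209, 22) = 11  (209 = 9*22 + 11, 22 = 2*11).
11 divides 22, so solutions exist.
Back-substituting, 22*(-9) + 209*(1) = 11.
So 22*(-9) ≡ 11 (mod 209); multiply by 2: n ≡ -18 (mod 19).
Smallest nonnegative: n = -18 mod 19 = 1.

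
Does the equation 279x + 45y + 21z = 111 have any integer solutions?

yes

gcd(279, 45) = 9  (279 = 6×45 + 9, 45 = 5×9).
gcd(9, 21) = 3.
3 divides 111, so integer solutions exist.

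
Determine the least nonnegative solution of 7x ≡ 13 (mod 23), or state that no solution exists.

gcd(23, 7):
  23 = 3×7 + 2
  7 = 3×2 + 1
  2 = 2×1
so gcd(23, 7) = 1.
1 divides 13, so solutions exist.
Back-substitute for Bézout coefficients:
  1 = 7 - 3×2
  ... = 7×(10) + 23×(-3)
So 7×(10) ≡ 1 (mod 23); multiply by 13: x ≡ 130 (mod 23).
Smallest nonnegative: x = 130 mod 23 = 15.

15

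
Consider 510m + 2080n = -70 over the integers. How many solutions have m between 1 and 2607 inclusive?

gcd(2080, 510):
  2080 = 4×510 + 40
  510 = 12×40 + 30
  40 = 1×30 + 10
  30 = 3×10
so gcd(2080, 510) = 10.
Back-substitute for Bézout coefficients:
  10 = 40 - 1×30
  ... = 510×(-53) + 2080×(13)
Scale by -7: particular solution (371, -91); reduce m mod 208: (163, -40).
General solution: m = 163 + 208t, n = -40 - 51t for integer t.
1 ≤ 163 + 208t ≤ 2607 gives t ∈ [0, 11], which is 12 values.

12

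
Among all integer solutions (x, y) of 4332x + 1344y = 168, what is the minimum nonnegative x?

14

gcd(4332, 1344) = 12  (4332 = 3×1344 + 300, 1344 = 4×300 + 144, 300 = 2×144 + 12, 144 = 12×12).
12 divides 168, so solutions exist.
Back-substituting, 4332×(9) + 1344×(-29) = 12.
Scale by 168/12 = 14: (x₀, y₀) = (126, -406).
General solution: x = 126 + 112t, y = -406 - 361t for integer t.
x ≥ 0: smallest is 126 mod 112 = 14 (at t = -1), with y = -45.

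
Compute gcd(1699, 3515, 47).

gcd(3515, 1699):
  3515 = 2·1699 + 117
  1699 = 14·117 + 61
  117 = 1·61 + 56
  61 = 1·56 + 5
  56 = 11·5 + 1
  5 = 5·1
so gcd(3515, 1699) = 1.
gcd(1, 47) = 1.

1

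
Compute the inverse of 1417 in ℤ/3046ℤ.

gcd(3046, 1417) = 1  (3046 = 2·1417 + 212, 1417 = 6·212 + 145, 212 = 1·145 + 67, 145 = 2·67 + 11, 67 = 6·11 + 1, 11 = 11·1).
Back-substituting, 1417·(-273) + 3046·(127) = 1.
So 1417·-273 ≡ 1 (mod 3046), and -273 mod 3046 = 2773.

2773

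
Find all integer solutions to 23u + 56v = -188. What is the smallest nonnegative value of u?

4

gcd(56, 23):
  56 = 2*23 + 10
  23 = 2*10 + 3
  10 = 3*3 + 1
  3 = 3*1
so gcd(56, 23) = 1.
1 divides -188, so solutions exist.
Back-substitute for Bézout coefficients:
  1 = 10 - 3*3
  ... = 23*(-17) + 56*(7)
Scale by -188/1 = -188: (u₀, v₀) = (3196, -1316).
General solution: u = 3196 + 56t, v = -1316 - 23t for integer t.
u ≥ 0: smallest is 3196 mod 56 = 4 (at t = -57), with v = -5.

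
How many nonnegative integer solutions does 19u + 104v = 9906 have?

gcd(104, 19) = 1  (104 = 5×19 + 9, 19 = 2×9 + 1, 9 = 9×1).
Back-substituting, 19×(11) + 104×(-2) = 1.
Scale by 9906: one solution is (108966, -19812). Reduce u mod 104: (78, 81).
General: u = 78 + 104t, v = 81 - 19t.
u ≥ 0 ⇒ t ≥ 0; v ≥ 0 ⇒ t ≤ 4. So t ∈ [0, 4]: 5 solutions.

5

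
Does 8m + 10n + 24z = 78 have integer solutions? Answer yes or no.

gcd(10, 8):
  10 = 1·8 + 2
  8 = 4·2
so gcd(10, 8) = 2.
gcd(2, 24) = 2.
2 divides 78, so integer solutions exist.

yes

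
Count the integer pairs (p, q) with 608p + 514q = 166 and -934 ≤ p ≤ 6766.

gcd(608, 514) = 2.
By Bézout, 608·(-82) + 514·(97) = 2.
Particular solution: (133, -157).
General solution: p = 133 + 257t, q = -157 - 304t for integer t.
-934 ≤ 133 + 257t ≤ 6766 gives t ∈ [-4, 25], which is 30 values.

30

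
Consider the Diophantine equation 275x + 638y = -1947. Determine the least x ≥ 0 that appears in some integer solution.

37

gcd(638, 275) = 11.
11 divides -1947, so solutions exist.
By Bézout, 275*(7) + 638*(-3) = 11.
Scale by -1947/11 = -177: (x₀, y₀) = (-1239, 531).
General solution: x = -1239 + 58t, y = 531 - 25t for integer t.
x ≥ 0: smallest is -1239 mod 58 = 37 (at t = 22), with y = -19.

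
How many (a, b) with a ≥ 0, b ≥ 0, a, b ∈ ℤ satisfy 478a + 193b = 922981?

10

gcd(478, 193) = 1.
By Bézout, 478·(-86) + 193·(213) = 1.
One solution: (95, 4547).
General: a = 95 + 193t, b = 4547 - 478t.
a ≥ 0 ⇒ t ≥ 0; b ≥ 0 ⇒ t ≤ 9. So t ∈ [0, 9]: 10 solutions.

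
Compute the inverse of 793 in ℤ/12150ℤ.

gcd(12150, 793):
  12150 = 15×793 + 255
  793 = 3×255 + 28
  255 = 9×28 + 3
  28 = 9×3 + 1
  3 = 3×1
so gcd(12150, 793) = 1.
Back-substitute for Bézout coefficients:
  1 = 28 - 9×3
  ... = 793×(3907) + 12150×(-255)
So 793×3907 ≡ 1 (mod 12150), and 3907 mod 12150 = 3907.

3907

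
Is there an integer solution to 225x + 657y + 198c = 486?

gcd(657, 225) = 9  (657 = 2×225 + 207, 225 = 1×207 + 18, 207 = 11×18 + 9, 18 = 2×9).
gcd(9, 198) = 9.
9 divides 486, so integer solutions exist.

yes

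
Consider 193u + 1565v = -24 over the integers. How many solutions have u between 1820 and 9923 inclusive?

5

gcd(1565, 193):
  1565 = 8×193 + 21
  193 = 9×21 + 4
  21 = 5×4 + 1
  4 = 4×1
so gcd(1565, 193) = 1.
Back-substitute for Bézout coefficients:
  1 = 21 - 5×4
  ... = 193×(-373) + 1565×(46)
Scale by -24: particular solution (8952, -1104); reduce u mod 1565: (1127, -139).
General solution: u = 1127 + 1565t, v = -139 - 193t for integer t.
1820 ≤ 1127 + 1565t ≤ 9923 gives t ∈ [1, 5], which is 5 values.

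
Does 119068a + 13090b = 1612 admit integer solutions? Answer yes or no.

no

gcd(119068, 13090) = 34.
34 does not divide 1612 (remainder 14), so no integer solutions.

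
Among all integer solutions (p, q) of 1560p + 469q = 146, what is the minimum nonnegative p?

50

gcd(1560, 469) = 1.
1 divides 146, so solutions exist.
By Bézout, 1560*(-141) + 469*(469) = 1.
Scale by 146/1 = 146: (p₀, q₀) = (-20586, 68474).
General solution: p = -20586 + 469t, q = 68474 - 1560t for integer t.
p ≥ 0: smallest is -20586 mod 469 = 50 (at t = 44), with q = -166.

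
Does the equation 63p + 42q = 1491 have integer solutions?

yes

gcd(63, 42):
  63 = 1·42 + 21
  42 = 2·21
so gcd(63, 42) = 21.
21 divides 1491, so integer solutions exist.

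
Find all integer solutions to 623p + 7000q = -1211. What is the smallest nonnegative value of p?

gcd(7000, 623) = 7.
7 divides -1211, so solutions exist.
By Bézout, 623*(-191) + 7000*(17) = 7.
Scale by -1211/7 = -173: (p₀, q₀) = (33043, -2941).
General solution: p = 33043 + 1000t, q = -2941 - 89t for integer t.
p ≥ 0: smallest is 33043 mod 1000 = 43 (at t = -33), with q = -4.

43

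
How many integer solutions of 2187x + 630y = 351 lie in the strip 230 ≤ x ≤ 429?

gcd(2187, 630) = 9.
By Bézout, 2187×(17) + 630×(-59) = 9.
Particular solution: (33, -114).
General solution: x = 33 + 70t, y = -114 - 243t for integer t.
230 ≤ 33 + 70t ≤ 429 gives t ∈ [3, 5], which is 3 values.

3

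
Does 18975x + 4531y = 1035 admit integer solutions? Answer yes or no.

yes

gcd(18975, 4531) = 23  (18975 = 4*4531 + 851, 4531 = 5*851 + 276, 851 = 3*276 + 23, 276 = 12*23).
23 divides 1035, so integer solutions exist.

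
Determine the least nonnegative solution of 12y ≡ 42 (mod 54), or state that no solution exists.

8

gcd(54, 12) = 6.
6 divides 42, so solutions exist.
By Bézout, 12×(-4) + 54×(1) = 6.
So 12×(-4) ≡ 6 (mod 54); multiply by 7: y ≡ -28 (mod 9).
Smallest nonnegative: y = -28 mod 9 = 8.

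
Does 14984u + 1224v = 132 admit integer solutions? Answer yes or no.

no

gcd(14984, 1224) = 8  (14984 = 12·1224 + 296, 1224 = 4·296 + 40, 296 = 7·40 + 16, 40 = 2·16 + 8, 16 = 2·8).
8 does not divide 132 (remainder 4), so no integer solutions.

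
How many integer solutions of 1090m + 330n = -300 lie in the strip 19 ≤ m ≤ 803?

gcd(1090, 330) = 10.
By Bézout, 1090*(10) + 330*(-33) = 10.
Particular solution: (30, -100).
General solution: m = 30 + 33t, n = -100 - 109t for integer t.
19 ≤ 30 + 33t ≤ 803 gives t ∈ [0, 23], which is 24 values.

24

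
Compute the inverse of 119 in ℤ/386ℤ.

gcd(386, 119):
  386 = 3·119 + 29
  119 = 4·29 + 3
  29 = 9·3 + 2
  3 = 1·2 + 1
  2 = 2·1
so gcd(386, 119) = 1.
Back-substitute for Bézout coefficients:
  1 = 3 - 1·2
  ... = 119·(133) + 386·(-41)
So 119·133 ≡ 1 (mod 386), and 133 mod 386 = 133.

133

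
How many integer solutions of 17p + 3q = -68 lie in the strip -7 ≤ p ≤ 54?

21

gcd(17, 3) = 1  (17 = 5·3 + 2, 3 = 1·2 + 1, 2 = 2·1).
Back-substituting, 17·(-1) + 3·(6) = 1.
Scale by -68: particular solution (68, -408); reduce p mod 3: (2, -34).
General solution: p = 2 + 3t, q = -34 - 17t for integer t.
-7 ≤ 2 + 3t ≤ 54 gives t ∈ [-3, 17], which is 21 values.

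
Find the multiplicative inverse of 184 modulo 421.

135

gcd(421, 184) = 1  (421 = 2·184 + 53, 184 = 3·53 + 25, 53 = 2·25 + 3, 25 = 8·3 + 1, 3 = 3·1).
Back-substituting, 184·(135) + 421·(-59) = 1.
So 184·135 ≡ 1 (mod 421), and 135 mod 421 = 135.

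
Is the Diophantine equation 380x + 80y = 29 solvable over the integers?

gcd(380, 80) = 20  (380 = 4×80 + 60, 80 = 1×60 + 20, 60 = 3×20).
20 does not divide 29 (remainder 9), so no integer solutions.

no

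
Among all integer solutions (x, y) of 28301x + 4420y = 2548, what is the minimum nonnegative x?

gcd(28301, 4420):
  28301 = 6*4420 + 1781
  4420 = 2*1781 + 858
  1781 = 2*858 + 65
  858 = 13*65 + 13
  65 = 5*13
so gcd(28301, 4420) = 13.
13 divides 2548, so solutions exist.
Back-substitute for Bézout coefficients:
  13 = 858 - 13*65
  ... = 28301*(-67) + 4420*(429)
Scale by 2548/13 = 196: (x₀, y₀) = (-13132, 84084).
General solution: x = -13132 + 340t, y = 84084 - 2177t for integer t.
x ≥ 0: smallest is -13132 mod 340 = 128 (at t = 39), with y = -819.

128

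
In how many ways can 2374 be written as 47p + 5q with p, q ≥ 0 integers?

gcd(47, 5) = 1  (47 = 9×5 + 2, 5 = 2×2 + 1, 2 = 2×1).
Back-substituting, 47×(-2) + 5×(19) = 1.
Scale by 2374: one solution is (-4748, 45106). Reduce p mod 5: (2, 456).
General: p = 2 + 5t, q = 456 - 47t.
p ≥ 0 ⇒ t ≥ 0; q ≥ 0 ⇒ t ≤ 9. So t ∈ [0, 9]: 10 solutions.

10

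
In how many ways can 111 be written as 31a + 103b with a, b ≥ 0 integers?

0

gcd(103, 31) = 1.
By Bézout, 31*(10) + 103*(-3) = 1.
One solution: (80, -23).
General: a = 80 + 103t, b = -23 - 31t.
a ≥ 0 ⇒ t ≥ 0; b ≥ 0 ⇒ t ≤ -1. So t ∈ [0, -1]: 0 solutions.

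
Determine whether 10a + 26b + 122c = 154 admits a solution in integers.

yes

gcd(26, 10) = 2  (26 = 2·10 + 6, 10 = 1·6 + 4, 6 = 1·4 + 2, 4 = 2·2).
gcd(2, 122) = 2.
2 divides 154, so integer solutions exist.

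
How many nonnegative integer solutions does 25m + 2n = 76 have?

gcd(25, 2) = 1  (25 = 12·2 + 1, 2 = 2·1).
Back-substituting, 25·(1) + 2·(-12) = 1.
Scale by 76: one solution is (76, -912). Reduce m mod 2: (0, 38).
General: m = 0 + 2t, n = 38 - 25t.
m ≥ 0 ⇒ t ≥ 0; n ≥ 0 ⇒ t ≤ 1. So t ∈ [0, 1]: 2 solutions.

2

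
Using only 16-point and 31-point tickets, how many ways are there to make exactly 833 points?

Need nonnegative integers with 16j + 31k = 833.
gcd(16, 31) = 1, and 16·(2) + 31·(-1) = 1.
So (j₀, k₀) = (1666, -833); general j = 1666 + 31t, k = -833 - 16t.
j ≥ 0 ⇒ t ≥ -53; k ≥ 0 ⇒ t ≤ -53. That's 1 value of t.

1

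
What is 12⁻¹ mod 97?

89

gcd(97, 12):
  97 = 8×12 + 1
  12 = 12×1
so gcd(97, 12) = 1.
Back-substitute for Bézout coefficients:
  1 = 97 - 8×12
  ... = 12×(-8) + 97×(1)
So 12×-8 ≡ 1 (mod 97), and -8 mod 97 = 89.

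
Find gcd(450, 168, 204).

6

gcd(450, 168) = 6  (450 = 2*168 + 114, 168 = 1*114 + 54, 114 = 2*54 + 6, 54 = 9*6).
gcd(6, 204) = 6.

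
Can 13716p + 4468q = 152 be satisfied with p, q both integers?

yes

gcd(13716, 4468):
  13716 = 3·4468 + 312
  4468 = 14·312 + 100
  312 = 3·100 + 12
  100 = 8·12 + 4
  12 = 3·4
so gcd(13716, 4468) = 4.
4 divides 152, so integer solutions exist.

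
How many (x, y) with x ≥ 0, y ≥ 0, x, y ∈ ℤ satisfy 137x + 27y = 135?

gcd(137, 27) = 1  (137 = 5×27 + 2, 27 = 13×2 + 1, 2 = 2×1).
Back-substituting, 137×(-13) + 27×(66) = 1.
Scale by 135: one solution is (-1755, 8910). Reduce x mod 27: (0, 5).
General: x = 0 + 27t, y = 5 - 137t.
x ≥ 0 ⇒ t ≥ 0; y ≥ 0 ⇒ t ≤ 0. So t ∈ [0, 0]: 1 solution.

1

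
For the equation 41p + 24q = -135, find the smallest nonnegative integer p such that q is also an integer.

gcd(41, 24) = 1  (41 = 1*24 + 17, 24 = 1*17 + 7, 17 = 2*7 + 3, 7 = 2*3 + 1, 3 = 3*1).
1 divides -135, so solutions exist.
Back-substituting, 41*(-7) + 24*(12) = 1.
Scale by -135/1 = -135: (p₀, q₀) = (945, -1620).
General solution: p = 945 + 24t, q = -1620 - 41t for integer t.
p ≥ 0: smallest is 945 mod 24 = 9 (at t = -39), with q = -21.

9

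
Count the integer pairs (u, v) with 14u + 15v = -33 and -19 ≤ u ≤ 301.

gcd(15, 14) = 1  (15 = 1·14 + 1, 14 = 14·1).
Back-substituting, 14·(-1) + 15·(1) = 1.
Scale by -33: particular solution (33, -33); reduce u mod 15: (3, -5).
General solution: u = 3 + 15t, v = -5 - 14t for integer t.
-19 ≤ 3 + 15t ≤ 301 gives t ∈ [-1, 19], which is 21 values.

21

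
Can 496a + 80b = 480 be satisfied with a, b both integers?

gcd(496, 80):
  496 = 6·80 + 16
  80 = 5·16
so gcd(496, 80) = 16.
16 divides 480, so integer solutions exist.

yes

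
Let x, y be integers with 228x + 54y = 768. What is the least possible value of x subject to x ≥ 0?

gcd(228, 54):
  228 = 4·54 + 12
  54 = 4·12 + 6
  12 = 2·6
so gcd(228, 54) = 6.
6 divides 768, so solutions exist.
Back-substitute for Bézout coefficients:
  6 = 54 - 4·12
  ... = 228·(-4) + 54·(17)
Scale by 768/6 = 128: (x₀, y₀) = (-512, 2176).
General solution: x = -512 + 9t, y = 2176 - 38t for integer t.
x ≥ 0: smallest is -512 mod 9 = 1 (at t = 57), with y = 10.

1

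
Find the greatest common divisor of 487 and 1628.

1

gcd(1628, 487):
  1628 = 3×487 + 167
  487 = 2×167 + 153
  167 = 1×153 + 14
  153 = 10×14 + 13
  14 = 1×13 + 1
  13 = 13×1
so gcd(1628, 487) = 1.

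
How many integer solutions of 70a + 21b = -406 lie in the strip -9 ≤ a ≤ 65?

25

gcd(70, 21):
  70 = 3*21 + 7
  21 = 3*7
so gcd(70, 21) = 7.
Back-substitute for Bézout coefficients:
  7 = 70 - 3*21
  ... = 70*(1) + 21*(-3)
Scale by -58: particular solution (-58, 174); reduce a mod 3: (2, -26).
General solution: a = 2 + 3t, b = -26 - 10t for integer t.
-9 ≤ 2 + 3t ≤ 65 gives t ∈ [-3, 21], which is 25 values.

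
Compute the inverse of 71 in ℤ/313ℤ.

97

gcd(313, 71):
  313 = 4×71 + 29
  71 = 2×29 + 13
  29 = 2×13 + 3
  13 = 4×3 + 1
  3 = 3×1
so gcd(313, 71) = 1.
Back-substitute for Bézout coefficients:
  1 = 13 - 4×3
  ... = 71×(97) + 313×(-22)
So 71×97 ≡ 1 (mod 313), and 97 mod 313 = 97.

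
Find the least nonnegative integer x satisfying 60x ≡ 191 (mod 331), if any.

108

gcd(331, 60) = 1.
1 divides 191, so solutions exist.
By Bézout, 60×(160) + 331×(-29) = 1.
So 60×(160) ≡ 1 (mod 331); multiply by 191: x ≡ 30560 (mod 331).
Smallest nonnegative: x = 30560 mod 331 = 108.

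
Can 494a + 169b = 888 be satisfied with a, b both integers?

gcd(494, 169):
  494 = 2·169 + 156
  169 = 1·156 + 13
  156 = 12·13
so gcd(494, 169) = 13.
13 does not divide 888 (remainder 4), so no integer solutions.

no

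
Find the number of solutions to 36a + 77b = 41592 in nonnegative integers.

15

gcd(77, 36):
  77 = 2·36 + 5
  36 = 7·5 + 1
  5 = 5·1
so gcd(77, 36) = 1.
Back-substitute for Bézout coefficients:
  1 = 36 - 7·5
  ... = 36·(15) + 77·(-7)
Scale by 41592: one solution is (623880, -291144). Reduce a mod 77: (26, 528).
General: a = 26 + 77t, b = 528 - 36t.
a ≥ 0 ⇒ t ≥ 0; b ≥ 0 ⇒ t ≤ 14. So t ∈ [0, 14]: 15 solutions.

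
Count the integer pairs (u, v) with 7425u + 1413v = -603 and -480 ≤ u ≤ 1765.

14

gcd(7425, 1413) = 9  (7425 = 5·1413 + 360, 1413 = 3·360 + 333, 360 = 1·333 + 27, 333 = 12·27 + 9, 27 = 3·9).
Back-substituting, 7425·(-51) + 1413·(268) = 9.
Scale by -67: particular solution (3417, -17956); reduce u mod 157: (120, -631).
General solution: u = 120 + 157t, v = -631 - 825t for integer t.
-480 ≤ 120 + 157t ≤ 1765 gives t ∈ [-3, 10], which is 14 values.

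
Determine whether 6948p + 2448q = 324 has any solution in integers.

yes

gcd(6948, 2448) = 36.
36 divides 324, so integer solutions exist.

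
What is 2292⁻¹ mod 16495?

gcd(16495, 2292) = 1.
By Bézout, 2292×(-7132) + 16495×(991) = 1.
So 2292×-7132 ≡ 1 (mod 16495), and -7132 mod 16495 = 9363.

9363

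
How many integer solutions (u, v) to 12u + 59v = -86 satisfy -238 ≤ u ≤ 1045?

gcd(59, 12) = 1  (59 = 4·12 + 11, 12 = 1·11 + 1, 11 = 11·1).
Back-substituting, 12·(5) + 59·(-1) = 1.
Scale by -86: particular solution (-430, 86); reduce u mod 59: (42, -10).
General solution: u = 42 + 59t, v = -10 - 12t for integer t.
-238 ≤ 42 + 59t ≤ 1045 gives t ∈ [-4, 17], which is 22 values.

22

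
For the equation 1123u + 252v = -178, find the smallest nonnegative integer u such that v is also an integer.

gcd(1123, 252):
  1123 = 4×252 + 115
  252 = 2×115 + 22
  115 = 5×22 + 5
  22 = 4×5 + 2
  5 = 2×2 + 1
  2 = 2×1
so gcd(1123, 252) = 1.
1 divides -178, so solutions exist.
Back-substitute for Bézout coefficients:
  1 = 5 - 2×2
  ... = 1123×(103) + 252×(-459)
Scale by -178/1 = -178: (u₀, v₀) = (-18334, 81702).
General solution: u = -18334 + 252t, v = 81702 - 1123t for integer t.
u ≥ 0: smallest is -18334 mod 252 = 62 (at t = 73), with v = -277.

62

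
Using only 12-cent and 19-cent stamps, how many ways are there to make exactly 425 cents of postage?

1

Need nonnegative integers with 12j + 19k = 425.
gcd(12, 19) = 1, and 12·(8) + 19·(-5) = 1.
So (j₀, k₀) = (3400, -2125); general j = 3400 + 19t, k = -2125 - 12t.
j ≥ 0 ⇒ t ≥ -178; k ≥ 0 ⇒ t ≤ -178. That's 1 value of t.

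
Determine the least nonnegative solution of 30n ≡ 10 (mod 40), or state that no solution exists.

3

gcd(40, 30) = 10.
10 divides 10, so solutions exist.
By Bézout, 30*(-1) + 40*(1) = 10.
So 30*(-1) ≡ 10 (mod 40); multiply by 1: n ≡ -1 (mod 4).
Smallest nonnegative: n = -1 mod 4 = 3.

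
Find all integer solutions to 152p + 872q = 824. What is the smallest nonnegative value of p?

gcd(872, 152) = 8  (872 = 5·152 + 112, 152 = 1·112 + 40, 112 = 2·40 + 32, 40 = 1·32 + 8, 32 = 4·8).
8 divides 824, so solutions exist.
Back-substituting, 152·(23) + 872·(-4) = 8.
Scale by 824/8 = 103: (p₀, q₀) = (2369, -412).
General solution: p = 2369 + 109t, q = -412 - 19t for integer t.
p ≥ 0: smallest is 2369 mod 109 = 80 (at t = -21), with q = -13.

80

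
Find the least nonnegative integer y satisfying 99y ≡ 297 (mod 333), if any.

gcd(333, 99) = 9.
9 divides 297, so solutions exist.
By Bézout, 99*(-10) + 333*(3) = 9.
So 99*(-10) ≡ 9 (mod 333); multiply by 33: y ≡ -330 (mod 37).
Smallest nonnegative: y = -330 mod 37 = 3.

3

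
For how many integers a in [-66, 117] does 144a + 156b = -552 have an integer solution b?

gcd(156, 144):
  156 = 1*144 + 12
  144 = 12*12
so gcd(156, 144) = 12.
Back-substitute for Bézout coefficients:
  12 = 156 - 1*144
  ... = 144*(-1) + 156*(1)
Scale by -46: particular solution (46, -46); reduce a mod 13: (7, -10).
General solution: a = 7 + 13t, b = -10 - 12t for integer t.
-66 ≤ 7 + 13t ≤ 117 gives t ∈ [-5, 8], which is 14 values.

14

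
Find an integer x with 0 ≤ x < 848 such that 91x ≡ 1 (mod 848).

643

gcd(848, 91) = 1.
By Bézout, 91×(-205) + 848×(22) = 1.
So 91×-205 ≡ 1 (mod 848), and -205 mod 848 = 643.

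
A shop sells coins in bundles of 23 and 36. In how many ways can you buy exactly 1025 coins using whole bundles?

Need nonnegative integers with 23j + 36k = 1025.
gcd(23, 36) = 1, and 23·(11) + 36·(-7) = 1.
So (j₀, k₀) = (11275, -7175); general j = 11275 + 36t, k = -7175 - 23t.
j ≥ 0 ⇒ t ≥ -313; k ≥ 0 ⇒ t ≤ -312. That's 2 values of t.

2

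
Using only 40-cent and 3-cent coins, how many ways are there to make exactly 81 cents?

1

Need nonnegative integers with 40j + 3k = 81.
gcd(40, 3) = 1, and 40·(1) + 3·(-13) = 1.
So (j₀, k₀) = (81, -1053); general j = 81 + 3t, k = -1053 - 40t.
j ≥ 0 ⇒ t ≥ -27; k ≥ 0 ⇒ t ≤ -27. That's 1 value of t.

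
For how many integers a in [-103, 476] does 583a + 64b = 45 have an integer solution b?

9

gcd(583, 64) = 1  (583 = 9·64 + 7, 64 = 9·7 + 1, 7 = 7·1).
Back-substituting, 583·(-9) + 64·(82) = 1.
Scale by 45: particular solution (-405, 3690); reduce a mod 64: (43, -391).
General solution: a = 43 + 64t, b = -391 - 583t for integer t.
-103 ≤ 43 + 64t ≤ 476 gives t ∈ [-2, 6], which is 9 values.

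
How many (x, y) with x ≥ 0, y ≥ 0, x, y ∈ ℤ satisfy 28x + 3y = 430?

5

gcd(28, 3) = 1.
By Bézout, 28·(1) + 3·(-9) = 1.
One solution: (1, 134).
General: x = 1 + 3t, y = 134 - 28t.
x ≥ 0 ⇒ t ≥ 0; y ≥ 0 ⇒ t ≤ 4. So t ∈ [0, 4]: 5 solutions.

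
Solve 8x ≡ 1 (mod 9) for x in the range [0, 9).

8

gcd(9, 8) = 1.
By Bézout, 8×(-1) + 9×(1) = 1.
So 8×-1 ≡ 1 (mod 9), and -1 mod 9 = 8.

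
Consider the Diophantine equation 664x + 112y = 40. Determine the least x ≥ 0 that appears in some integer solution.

gcd(664, 112) = 8.
8 divides 40, so solutions exist.
By Bézout, 664·(-1) + 112·(6) = 8.
Scale by 40/8 = 5: (x₀, y₀) = (-5, 30).
General solution: x = -5 + 14t, y = 30 - 83t for integer t.
x ≥ 0: smallest is -5 mod 14 = 9 (at t = 1), with y = -53.

9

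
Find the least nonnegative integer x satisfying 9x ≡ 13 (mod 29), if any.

24

gcd(29, 9) = 1  (29 = 3*9 + 2, 9 = 4*2 + 1, 2 = 2*1).
1 divides 13, so solutions exist.
Back-substituting, 9*(13) + 29*(-4) = 1.
So 9*(13) ≡ 1 (mod 29); multiply by 13: x ≡ 169 (mod 29).
Smallest nonnegative: x = 169 mod 29 = 24.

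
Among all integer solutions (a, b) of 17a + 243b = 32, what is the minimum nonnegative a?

202

gcd(243, 17):
  243 = 14·17 + 5
  17 = 3·5 + 2
  5 = 2·2 + 1
  2 = 2·1
so gcd(243, 17) = 1.
1 divides 32, so solutions exist.
Back-substitute for Bézout coefficients:
  1 = 5 - 2·2
  ... = 17·(-100) + 243·(7)
Scale by 32/1 = 32: (a₀, b₀) = (-3200, 224).
General solution: a = -3200 + 243t, b = 224 - 17t for integer t.
a ≥ 0: smallest is -3200 mod 243 = 202 (at t = 14), with b = -14.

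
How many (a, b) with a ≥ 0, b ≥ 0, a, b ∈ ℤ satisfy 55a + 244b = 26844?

2

gcd(244, 55) = 1.
By Bézout, 55×(71) + 244×(-16) = 1.
One solution: (40, 101).
General: a = 40 + 244t, b = 101 - 55t.
a ≥ 0 ⇒ t ≥ 0; b ≥ 0 ⇒ t ≤ 1. So t ∈ [0, 1]: 2 solutions.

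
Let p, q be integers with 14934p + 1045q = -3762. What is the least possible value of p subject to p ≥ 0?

gcd(14934, 1045) = 19.
19 divides -3762, so solutions exist.
By Bézout, 14934*(-24) + 1045*(343) = 19.
Scale by -3762/19 = -198: (p₀, q₀) = (4752, -67914).
General solution: p = 4752 + 55t, q = -67914 - 786t for integer t.
p ≥ 0: smallest is 4752 mod 55 = 22 (at t = -86), with q = -318.

22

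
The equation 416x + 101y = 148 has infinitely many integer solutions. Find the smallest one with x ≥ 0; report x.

gcd(416, 101):
  416 = 4*101 + 12
  101 = 8*12 + 5
  12 = 2*5 + 2
  5 = 2*2 + 1
  2 = 2*1
so gcd(416, 101) = 1.
1 divides 148, so solutions exist.
Back-substitute for Bézout coefficients:
  1 = 5 - 2*2
  ... = 416*(-42) + 101*(173)
Scale by 148/1 = 148: (x₀, y₀) = (-6216, 25604).
General solution: x = -6216 + 101t, y = 25604 - 416t for integer t.
x ≥ 0: smallest is -6216 mod 101 = 46 (at t = 62), with y = -188.

46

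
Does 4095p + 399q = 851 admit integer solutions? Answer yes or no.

no

gcd(4095, 399) = 21.
21 does not divide 851 (remainder 11), so no integer solutions.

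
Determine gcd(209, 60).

1

gcd(209, 60) = 1  (209 = 3×60 + 29, 60 = 2×29 + 2, 29 = 14×2 + 1, 2 = 2×1).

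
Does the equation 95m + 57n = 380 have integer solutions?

yes

gcd(95, 57) = 19  (95 = 1·57 + 38, 57 = 1·38 + 19, 38 = 2·19).
19 divides 380, so integer solutions exist.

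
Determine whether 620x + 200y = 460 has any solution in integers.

gcd(620, 200) = 20  (620 = 3*200 + 20, 200 = 10*20).
20 divides 460, so integer solutions exist.

yes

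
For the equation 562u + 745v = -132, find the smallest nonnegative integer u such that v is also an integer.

74

gcd(745, 562):
  745 = 1×562 + 183
  562 = 3×183 + 13
  183 = 14×13 + 1
  13 = 13×1
so gcd(745, 562) = 1.
1 divides -132, so solutions exist.
Back-substitute for Bézout coefficients:
  1 = 183 - 14×13
  ... = 562×(-57) + 745×(43)
Scale by -132/1 = -132: (u₀, v₀) = (7524, -5676).
General solution: u = 7524 + 745t, v = -5676 - 562t for integer t.
u ≥ 0: smallest is 7524 mod 745 = 74 (at t = -10), with v = -56.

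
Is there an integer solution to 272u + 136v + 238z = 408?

yes

gcd(272, 136) = 136  (272 = 2*136).
gcd(136, 238) = 34.
34 divides 408, so integer solutions exist.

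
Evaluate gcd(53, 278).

1

gcd(278, 53):
  278 = 5*53 + 13
  53 = 4*13 + 1
  13 = 13*1
so gcd(278, 53) = 1.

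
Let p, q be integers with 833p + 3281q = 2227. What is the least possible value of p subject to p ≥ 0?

gcd(3281, 833) = 17  (3281 = 3·833 + 782, 833 = 1·782 + 51, 782 = 15·51 + 17, 51 = 3·17).
17 divides 2227, so solutions exist.
Back-substituting, 833·(-63) + 3281·(16) = 17.
Scale by 2227/17 = 131: (p₀, q₀) = (-8253, 2096).
General solution: p = -8253 + 193t, q = 2096 - 49t for integer t.
p ≥ 0: smallest is -8253 mod 193 = 46 (at t = 43), with q = -11.

46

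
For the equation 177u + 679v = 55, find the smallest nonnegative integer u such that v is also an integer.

31

gcd(679, 177):
  679 = 3*177 + 148
  177 = 1*148 + 29
  148 = 5*29 + 3
  29 = 9*3 + 2
  3 = 1*2 + 1
  2 = 2*1
so gcd(679, 177) = 1.
1 divides 55, so solutions exist.
Back-substitute for Bézout coefficients:
  1 = 3 - 1*2
  ... = 177*(-234) + 679*(61)
Scale by 55/1 = 55: (u₀, v₀) = (-12870, 3355).
General solution: u = -12870 + 679t, v = 3355 - 177t for integer t.
u ≥ 0: smallest is -12870 mod 679 = 31 (at t = 19), with v = -8.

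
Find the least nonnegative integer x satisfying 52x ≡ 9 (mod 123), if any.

gcd(123, 52) = 1  (123 = 2*52 + 19, 52 = 2*19 + 14, 19 = 1*14 + 5, 14 = 2*5 + 4, 5 = 1*4 + 1, 4 = 4*1).
1 divides 9, so solutions exist.
Back-substituting, 52*(-26) + 123*(11) = 1.
So 52*(-26) ≡ 1 (mod 123); multiply by 9: x ≡ -234 (mod 123).
Smallest nonnegative: x = -234 mod 123 = 12.

12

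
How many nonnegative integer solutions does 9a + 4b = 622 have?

17

gcd(9, 4) = 1  (9 = 2×4 + 1, 4 = 4×1).
Back-substituting, 9×(1) + 4×(-2) = 1.
Scale by 622: one solution is (622, -1244). Reduce a mod 4: (2, 151).
General: a = 2 + 4t, b = 151 - 9t.
a ≥ 0 ⇒ t ≥ 0; b ≥ 0 ⇒ t ≤ 16. So t ∈ [0, 16]: 17 solutions.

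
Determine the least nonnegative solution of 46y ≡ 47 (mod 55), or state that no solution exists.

7

gcd(55, 46) = 1.
1 divides 47, so solutions exist.
By Bézout, 46×(6) + 55×(-5) = 1.
So 46×(6) ≡ 1 (mod 55); multiply by 47: y ≡ 282 (mod 55).
Smallest nonnegative: y = 282 mod 55 = 7.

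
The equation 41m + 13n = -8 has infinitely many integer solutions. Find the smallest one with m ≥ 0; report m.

gcd(41, 13):
  41 = 3·13 + 2
  13 = 6·2 + 1
  2 = 2·1
so gcd(41, 13) = 1.
1 divides -8, so solutions exist.
Back-substitute for Bézout coefficients:
  1 = 13 - 6·2
  ... = 41·(-6) + 13·(19)
Scale by -8/1 = -8: (m₀, n₀) = (48, -152).
General solution: m = 48 + 13t, n = -152 - 41t for integer t.
m ≥ 0: smallest is 48 mod 13 = 9 (at t = -3), with n = -29.

9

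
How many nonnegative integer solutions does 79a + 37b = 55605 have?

19

gcd(79, 37) = 1.
By Bézout, 79*(15) + 37*(-32) = 1.
One solution: (21, 1458).
General: a = 21 + 37t, b = 1458 - 79t.
a ≥ 0 ⇒ t ≥ 0; b ≥ 0 ⇒ t ≤ 18. So t ∈ [0, 18]: 19 solutions.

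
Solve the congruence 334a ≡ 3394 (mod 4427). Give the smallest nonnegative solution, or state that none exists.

gcd(4427, 334):
  4427 = 13×334 + 85
  334 = 3×85 + 79
  85 = 1×79 + 6
  79 = 13×6 + 1
  6 = 6×1
so gcd(4427, 334) = 1.
1 divides 3394, so solutions exist.
Back-substitute for Bézout coefficients:
  1 = 79 - 13×6
  ... = 334×(729) + 4427×(-55)
So 334×(729) ≡ 1 (mod 4427); multiply by 3394: a ≡ 2474226 (mod 4427).
Smallest nonnegative: a = 2474226 mod 4427 = 3960.

3960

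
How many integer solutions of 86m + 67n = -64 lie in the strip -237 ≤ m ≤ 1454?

gcd(86, 67) = 1  (86 = 1*67 + 19, 67 = 3*19 + 10, 19 = 1*10 + 9, 10 = 1*9 + 1, 9 = 9*1).
Back-substituting, 86*(-7) + 67*(9) = 1.
Scale by -64: particular solution (448, -576); reduce m mod 67: (46, -60).
General solution: m = 46 + 67t, n = -60 - 86t for integer t.
-237 ≤ 46 + 67t ≤ 1454 gives t ∈ [-4, 21], which is 26 values.

26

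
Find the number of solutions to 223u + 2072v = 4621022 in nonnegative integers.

gcd(2072, 223) = 1  (2072 = 9*223 + 65, 223 = 3*65 + 28, 65 = 2*28 + 9, 28 = 3*9 + 1, 9 = 9*1).
Back-substituting, 223*(223) + 2072*(-24) = 1.
Scale by 4621022: one solution is (1030487906, -110904528). Reduce u mod 2072: (1498, 2069).
General: u = 1498 + 2072t, v = 2069 - 223t.
u ≥ 0 ⇒ t ≥ 0; v ≥ 0 ⇒ t ≤ 9. So t ∈ [0, 9]: 10 solutions.

10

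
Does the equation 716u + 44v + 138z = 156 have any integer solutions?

yes

gcd(716, 44) = 4.
gcd(4, 138) = 2.
2 divides 156, so integer solutions exist.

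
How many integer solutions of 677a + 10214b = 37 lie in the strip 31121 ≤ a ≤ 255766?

22

gcd(10214, 677) = 1.
By Bézout, 677×(3289) + 10214×(-218) = 1.
Particular solution: (9339, -619).
General solution: a = 9339 + 10214t, b = -619 - 677t for integer t.
31121 ≤ 9339 + 10214t ≤ 255766 gives t ∈ [3, 24], which is 22 values.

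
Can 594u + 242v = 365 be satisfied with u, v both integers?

gcd(594, 242) = 22  (594 = 2*242 + 110, 242 = 2*110 + 22, 110 = 5*22).
22 does not divide 365 (remainder 13), so no integer solutions.

no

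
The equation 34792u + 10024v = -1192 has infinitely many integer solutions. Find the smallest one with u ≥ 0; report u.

gcd(34792, 10024):
  34792 = 3·10024 + 4720
  10024 = 2·4720 + 584
  4720 = 8·584 + 48
  584 = 12·48 + 8
  48 = 6·8
so gcd(34792, 10024) = 8.
8 divides -1192, so solutions exist.
Back-substitute for Bézout coefficients:
  8 = 584 - 12·48
  ... = 34792·(-206) + 10024·(715)
Scale by -1192/8 = -149: (u₀, v₀) = (30694, -106535).
General solution: u = 30694 + 1253t, v = -106535 - 4349t for integer t.
u ≥ 0: smallest is 30694 mod 1253 = 622 (at t = -24), with v = -2159.

622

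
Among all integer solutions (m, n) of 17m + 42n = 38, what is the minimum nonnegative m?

gcd(42, 17) = 1  (42 = 2*17 + 8, 17 = 2*8 + 1, 8 = 8*1).
1 divides 38, so solutions exist.
Back-substituting, 17*(5) + 42*(-2) = 1.
Scale by 38/1 = 38: (m₀, n₀) = (190, -76).
General solution: m = 190 + 42t, n = -76 - 17t for integer t.
m ≥ 0: smallest is 190 mod 42 = 22 (at t = -4), with n = -8.

22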